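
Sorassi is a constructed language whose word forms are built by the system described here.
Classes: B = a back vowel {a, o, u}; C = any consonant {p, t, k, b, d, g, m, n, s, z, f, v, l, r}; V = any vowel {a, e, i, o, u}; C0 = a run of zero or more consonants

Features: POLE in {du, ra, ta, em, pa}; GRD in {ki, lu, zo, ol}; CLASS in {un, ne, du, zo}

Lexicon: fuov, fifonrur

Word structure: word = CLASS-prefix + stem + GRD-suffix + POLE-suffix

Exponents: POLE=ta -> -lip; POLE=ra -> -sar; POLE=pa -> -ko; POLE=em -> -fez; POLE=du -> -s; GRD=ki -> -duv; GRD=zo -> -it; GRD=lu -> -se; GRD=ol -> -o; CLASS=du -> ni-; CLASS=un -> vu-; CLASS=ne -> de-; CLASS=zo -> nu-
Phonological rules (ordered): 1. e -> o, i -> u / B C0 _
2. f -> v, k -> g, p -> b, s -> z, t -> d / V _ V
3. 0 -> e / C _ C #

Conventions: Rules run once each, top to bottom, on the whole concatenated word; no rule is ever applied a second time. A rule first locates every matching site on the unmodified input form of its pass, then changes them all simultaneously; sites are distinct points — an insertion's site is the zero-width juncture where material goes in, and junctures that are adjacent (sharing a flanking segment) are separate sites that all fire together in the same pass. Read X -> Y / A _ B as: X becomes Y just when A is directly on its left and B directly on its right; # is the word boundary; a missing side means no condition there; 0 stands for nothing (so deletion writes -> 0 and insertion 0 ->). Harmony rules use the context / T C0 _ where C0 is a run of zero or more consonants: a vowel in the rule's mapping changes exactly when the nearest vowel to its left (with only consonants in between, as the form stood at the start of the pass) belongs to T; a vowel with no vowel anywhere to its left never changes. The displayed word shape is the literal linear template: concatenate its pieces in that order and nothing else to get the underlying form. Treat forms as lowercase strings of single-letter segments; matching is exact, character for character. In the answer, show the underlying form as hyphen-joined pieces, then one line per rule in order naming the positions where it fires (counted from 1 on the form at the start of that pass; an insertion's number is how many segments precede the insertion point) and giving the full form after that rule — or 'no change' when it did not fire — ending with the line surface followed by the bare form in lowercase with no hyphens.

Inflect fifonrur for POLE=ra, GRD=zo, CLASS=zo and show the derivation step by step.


underlying: nu-fifonrur-it-sar
1. e -> o, i -> u / B C0 _: fires at position(s) 4, 11: nufufonrurutsar
2. f -> v, k -> g, p -> b, s -> z, t -> d / V _ V: fires at position(s) 3, 5: nuvuvonrurutsar
3. 0 -> e / C _ C #: no change
surface: nuvuvonrurutsar


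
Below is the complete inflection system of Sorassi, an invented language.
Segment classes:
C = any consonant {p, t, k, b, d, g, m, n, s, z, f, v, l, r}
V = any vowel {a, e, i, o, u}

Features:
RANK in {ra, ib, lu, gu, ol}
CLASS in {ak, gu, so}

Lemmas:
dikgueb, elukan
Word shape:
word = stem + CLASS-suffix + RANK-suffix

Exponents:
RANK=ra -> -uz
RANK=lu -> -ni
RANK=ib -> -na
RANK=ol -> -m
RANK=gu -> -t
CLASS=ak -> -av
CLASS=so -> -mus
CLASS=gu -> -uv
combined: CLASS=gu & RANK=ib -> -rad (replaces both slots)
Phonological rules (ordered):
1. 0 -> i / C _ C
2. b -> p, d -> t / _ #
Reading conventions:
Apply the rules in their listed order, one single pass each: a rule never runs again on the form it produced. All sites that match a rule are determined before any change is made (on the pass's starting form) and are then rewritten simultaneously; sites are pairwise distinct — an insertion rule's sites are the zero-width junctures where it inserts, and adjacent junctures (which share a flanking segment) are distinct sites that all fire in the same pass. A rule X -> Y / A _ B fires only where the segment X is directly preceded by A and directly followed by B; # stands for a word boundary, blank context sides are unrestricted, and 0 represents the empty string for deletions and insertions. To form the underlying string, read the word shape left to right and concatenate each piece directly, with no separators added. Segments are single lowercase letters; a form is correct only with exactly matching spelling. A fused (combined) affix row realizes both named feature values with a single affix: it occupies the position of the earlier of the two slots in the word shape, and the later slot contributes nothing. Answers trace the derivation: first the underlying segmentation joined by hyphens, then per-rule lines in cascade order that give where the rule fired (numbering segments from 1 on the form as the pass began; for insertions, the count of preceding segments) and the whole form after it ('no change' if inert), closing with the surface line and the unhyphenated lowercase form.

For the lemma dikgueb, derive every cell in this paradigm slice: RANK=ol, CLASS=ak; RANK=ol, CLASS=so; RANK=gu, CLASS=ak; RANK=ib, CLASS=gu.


cell RANK=ol, CLASS=ak:
underlying: dikgueb-av-m
1. 0 -> i / C _ C: inserts after position(s) 3, 9: dikiguebavim
2. b -> p, d -> t / _ #: no change
surface: dikiguebavim

cell RANK=ol, CLASS=so:
underlying: dikgueb-mus-m
1. 0 -> i / C _ C: inserts after position(s) 3, 7, 10: dikiguebimusim
2. b -> p, d -> t / _ #: no change
surface: dikiguebimusim

cell RANK=gu, CLASS=ak:
underlying: dikgueb-av-t
1. 0 -> i / C _ C: inserts after position(s) 3, 9: dikiguebavit
2. b -> p, d -> t / _ #: no change
surface: dikiguebavit

cell RANK=ib, CLASS=gu:
underlying: dikgueb-rad
1. 0 -> i / C _ C: inserts after position(s) 3, 7: dikiguebirad
2. b -> p, d -> t / _ #: fires at position(s) 12: dikiguebirat
surface: dikiguebirat


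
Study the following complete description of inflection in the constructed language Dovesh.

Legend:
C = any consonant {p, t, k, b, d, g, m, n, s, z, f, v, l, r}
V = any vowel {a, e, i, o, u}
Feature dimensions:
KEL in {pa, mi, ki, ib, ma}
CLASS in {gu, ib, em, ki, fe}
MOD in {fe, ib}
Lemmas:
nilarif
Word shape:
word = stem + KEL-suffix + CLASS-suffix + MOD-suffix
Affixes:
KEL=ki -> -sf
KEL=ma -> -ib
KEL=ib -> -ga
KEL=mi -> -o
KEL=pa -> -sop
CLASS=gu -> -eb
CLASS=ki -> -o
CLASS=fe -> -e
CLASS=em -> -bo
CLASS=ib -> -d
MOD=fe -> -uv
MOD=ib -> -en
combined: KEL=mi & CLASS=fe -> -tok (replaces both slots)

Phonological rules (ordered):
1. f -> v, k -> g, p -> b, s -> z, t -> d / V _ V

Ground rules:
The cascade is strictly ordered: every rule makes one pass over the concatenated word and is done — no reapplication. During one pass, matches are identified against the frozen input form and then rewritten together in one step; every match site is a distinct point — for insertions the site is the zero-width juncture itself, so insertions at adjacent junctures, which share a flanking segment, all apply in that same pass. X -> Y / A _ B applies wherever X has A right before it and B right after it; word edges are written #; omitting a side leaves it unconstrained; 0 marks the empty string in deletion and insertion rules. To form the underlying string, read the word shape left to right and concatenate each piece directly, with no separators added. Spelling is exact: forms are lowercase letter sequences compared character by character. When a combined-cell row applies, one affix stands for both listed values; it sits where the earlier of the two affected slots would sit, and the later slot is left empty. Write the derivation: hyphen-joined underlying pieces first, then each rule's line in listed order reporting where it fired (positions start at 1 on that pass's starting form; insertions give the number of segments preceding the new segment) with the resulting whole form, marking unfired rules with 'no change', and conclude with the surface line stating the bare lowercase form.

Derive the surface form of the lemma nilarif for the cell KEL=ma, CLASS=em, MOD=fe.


underlying: nilarif-ib-bo-uv
1. f -> v, k -> g, p -> b, s -> z, t -> d / V _ V: fires at position(s) 7: nilarivibbouv
surface: nilarivibbouv


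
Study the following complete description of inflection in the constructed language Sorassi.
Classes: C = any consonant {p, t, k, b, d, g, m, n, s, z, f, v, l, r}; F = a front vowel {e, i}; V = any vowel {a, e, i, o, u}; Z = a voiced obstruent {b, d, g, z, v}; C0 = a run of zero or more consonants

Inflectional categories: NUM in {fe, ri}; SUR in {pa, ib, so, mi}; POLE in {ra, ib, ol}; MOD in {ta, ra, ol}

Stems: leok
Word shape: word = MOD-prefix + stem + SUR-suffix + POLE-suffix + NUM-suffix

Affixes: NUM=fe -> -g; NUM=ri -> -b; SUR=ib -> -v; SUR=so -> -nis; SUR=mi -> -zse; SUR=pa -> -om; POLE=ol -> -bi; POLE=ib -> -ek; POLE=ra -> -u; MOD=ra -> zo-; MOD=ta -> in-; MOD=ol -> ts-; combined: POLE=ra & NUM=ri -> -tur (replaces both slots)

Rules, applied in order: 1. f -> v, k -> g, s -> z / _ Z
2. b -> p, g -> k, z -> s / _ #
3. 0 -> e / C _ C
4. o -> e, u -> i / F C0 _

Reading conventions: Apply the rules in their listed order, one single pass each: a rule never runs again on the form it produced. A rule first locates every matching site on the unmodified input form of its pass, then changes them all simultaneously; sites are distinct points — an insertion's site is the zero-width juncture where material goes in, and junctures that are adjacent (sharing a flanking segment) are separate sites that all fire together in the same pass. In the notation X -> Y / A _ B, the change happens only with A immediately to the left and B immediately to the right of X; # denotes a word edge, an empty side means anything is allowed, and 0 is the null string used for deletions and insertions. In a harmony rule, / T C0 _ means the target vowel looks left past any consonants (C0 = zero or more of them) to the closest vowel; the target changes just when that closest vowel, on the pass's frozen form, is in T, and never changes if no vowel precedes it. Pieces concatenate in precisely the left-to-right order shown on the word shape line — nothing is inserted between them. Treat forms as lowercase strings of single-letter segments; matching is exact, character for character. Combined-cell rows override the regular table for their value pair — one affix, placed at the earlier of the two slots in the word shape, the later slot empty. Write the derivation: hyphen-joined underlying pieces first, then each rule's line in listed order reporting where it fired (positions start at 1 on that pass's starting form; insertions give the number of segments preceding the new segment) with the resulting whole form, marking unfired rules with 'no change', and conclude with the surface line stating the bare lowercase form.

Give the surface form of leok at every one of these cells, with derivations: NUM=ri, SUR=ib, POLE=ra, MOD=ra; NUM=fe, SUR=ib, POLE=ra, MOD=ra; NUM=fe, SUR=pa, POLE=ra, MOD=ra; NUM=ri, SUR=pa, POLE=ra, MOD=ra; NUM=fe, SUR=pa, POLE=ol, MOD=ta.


cell NUM=ri, SUR=ib, POLE=ra, MOD=ra:
underlying: zo-leok-v-tur
1. f -> v, k -> g, s -> z / _ Z: fires at position(s) 6: zoleogvtur
2. b -> p, g -> k, z -> s / _ #: no change
3. 0 -> e / C _ C: inserts after position(s) 6, 7: zoleogevetur
4. o -> e, u -> i / F C0 _: fires at position(s) 5, 11: zoleegevetir
surface: zoleegevetir

cell NUM=fe, SUR=ib, POLE=ra, MOD=ra:
underlying: zo-leok-v-u-g
1. f -> v, k -> g, s -> z / _ Z: fires at position(s) 6: zoleogvug
2. b -> p, g -> k, z -> s / _ #: fires at position(s) 9: zoleogvuk
3. 0 -> e / C _ C: inserts after position(s) 6: zoleogevuk
4. o -> e, u -> i / F C0 _: fires at position(s) 5, 9: zoleegevik
surface: zoleegevik

cell NUM=fe, SUR=pa, POLE=ra, MOD=ra:
underlying: zo-leok-om-u-g
1. f -> v, k -> g, s -> z / _ Z: no change
2. b -> p, g -> k, z -> s / _ #: fires at position(s) 10: zoleokomuk
3. 0 -> e / C _ C: no change
4. o -> e, u -> i / F C0 _: fires at position(s) 5: zoleekomuk
surface: zoleekomuk

cell NUM=ri, SUR=pa, POLE=ra, MOD=ra:
underlying: zo-leok-om-tur
1. f -> v, k -> g, s -> z / _ Z: no change
2. b -> p, g -> k, z -> s / _ #: no change
3. 0 -> e / C _ C: inserts after position(s) 8: zoleokometur
4. o -> e, u -> i / F C0 _: fires at position(s) 5, 11: zoleekometir
surface: zoleekometir

cell NUM=fe, SUR=pa, POLE=ol, MOD=ta:
underlying: in-leok-om-bi-g
1. f -> v, k -> g, s -> z / _ Z: no change
2. b -> p, g -> k, z -> s / _ #: fires at position(s) 11: inleokombik
3. 0 -> e / C _ C: inserts after position(s) 2, 8: ineleokomebik
4. o -> e, u -> i / F C0 _: fires at position(s) 6: ineleekomebik
surface: ineleekomebik


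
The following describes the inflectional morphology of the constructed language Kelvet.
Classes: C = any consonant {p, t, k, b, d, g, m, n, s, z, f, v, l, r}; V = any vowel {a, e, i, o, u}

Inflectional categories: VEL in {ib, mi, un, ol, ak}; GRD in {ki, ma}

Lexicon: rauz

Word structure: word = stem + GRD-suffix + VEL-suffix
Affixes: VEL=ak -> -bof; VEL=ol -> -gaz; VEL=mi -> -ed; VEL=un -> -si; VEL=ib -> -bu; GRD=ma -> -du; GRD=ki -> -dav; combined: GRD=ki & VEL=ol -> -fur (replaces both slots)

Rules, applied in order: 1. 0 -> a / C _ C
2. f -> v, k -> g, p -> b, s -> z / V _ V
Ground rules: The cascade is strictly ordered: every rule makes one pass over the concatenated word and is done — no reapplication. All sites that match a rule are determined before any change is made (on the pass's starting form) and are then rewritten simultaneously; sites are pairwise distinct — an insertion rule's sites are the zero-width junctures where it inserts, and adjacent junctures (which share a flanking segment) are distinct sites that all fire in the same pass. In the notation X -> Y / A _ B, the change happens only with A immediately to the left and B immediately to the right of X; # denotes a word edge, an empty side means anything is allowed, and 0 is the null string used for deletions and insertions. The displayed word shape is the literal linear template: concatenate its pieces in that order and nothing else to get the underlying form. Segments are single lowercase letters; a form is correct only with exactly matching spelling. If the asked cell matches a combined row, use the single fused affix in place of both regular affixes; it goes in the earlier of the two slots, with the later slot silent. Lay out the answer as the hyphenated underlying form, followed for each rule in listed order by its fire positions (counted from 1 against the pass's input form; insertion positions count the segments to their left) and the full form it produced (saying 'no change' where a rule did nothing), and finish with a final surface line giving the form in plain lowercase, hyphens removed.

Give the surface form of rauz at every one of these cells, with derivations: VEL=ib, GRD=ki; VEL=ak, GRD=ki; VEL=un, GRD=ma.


cell VEL=ib, GRD=ki:
underlying: rauz-dav-bu
1. 0 -> a / C _ C: inserts after position(s) 4, 7: rauzadavabu
2. f -> v, k -> g, p -> b, s -> z / V _ V: no change
surface: rauzadavabu

cell VEL=ak, GRD=ki:
underlying: rauz-dav-bof
1. 0 -> a / C _ C: inserts after position(s) 4, 7: rauzadavabof
2. f -> v, k -> g, p -> b, s -> z / V _ V: no change
surface: rauzadavabof

cell VEL=un, GRD=ma:
underlying: rauz-du-si
1. 0 -> a / C _ C: inserts after position(s) 4: rauzadusi
2. f -> v, k -> g, p -> b, s -> z / V _ V: fires at position(s) 8: rauzaduzi
surface: rauzaduzi


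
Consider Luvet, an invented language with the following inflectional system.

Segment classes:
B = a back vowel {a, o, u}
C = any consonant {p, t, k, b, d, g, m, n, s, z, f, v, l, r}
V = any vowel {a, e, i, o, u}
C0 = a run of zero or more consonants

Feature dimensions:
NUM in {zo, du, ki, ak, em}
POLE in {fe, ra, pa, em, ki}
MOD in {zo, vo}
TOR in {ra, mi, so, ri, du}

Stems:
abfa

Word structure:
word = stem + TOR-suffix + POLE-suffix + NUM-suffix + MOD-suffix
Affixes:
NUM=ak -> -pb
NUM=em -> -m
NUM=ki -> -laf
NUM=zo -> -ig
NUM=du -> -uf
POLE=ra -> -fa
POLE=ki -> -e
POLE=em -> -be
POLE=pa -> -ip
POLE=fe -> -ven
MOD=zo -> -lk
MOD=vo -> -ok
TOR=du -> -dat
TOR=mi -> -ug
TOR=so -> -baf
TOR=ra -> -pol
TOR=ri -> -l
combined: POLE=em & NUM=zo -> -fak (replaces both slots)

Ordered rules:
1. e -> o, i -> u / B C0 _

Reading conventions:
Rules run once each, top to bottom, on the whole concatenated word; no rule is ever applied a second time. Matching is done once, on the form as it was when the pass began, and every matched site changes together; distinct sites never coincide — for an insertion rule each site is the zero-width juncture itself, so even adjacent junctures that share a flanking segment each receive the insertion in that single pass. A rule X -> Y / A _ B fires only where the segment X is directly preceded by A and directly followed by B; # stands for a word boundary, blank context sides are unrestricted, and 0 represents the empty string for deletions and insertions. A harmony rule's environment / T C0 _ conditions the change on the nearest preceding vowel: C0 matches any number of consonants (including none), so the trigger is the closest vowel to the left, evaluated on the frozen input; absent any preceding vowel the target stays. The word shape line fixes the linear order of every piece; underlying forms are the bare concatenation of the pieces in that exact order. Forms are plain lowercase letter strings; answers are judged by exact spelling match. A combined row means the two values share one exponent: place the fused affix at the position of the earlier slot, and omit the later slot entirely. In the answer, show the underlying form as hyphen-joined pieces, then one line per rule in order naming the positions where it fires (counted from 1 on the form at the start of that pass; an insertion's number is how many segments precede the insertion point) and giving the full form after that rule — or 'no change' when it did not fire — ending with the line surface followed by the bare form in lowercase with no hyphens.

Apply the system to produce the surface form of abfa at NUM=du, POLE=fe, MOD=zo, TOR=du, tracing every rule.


underlying: abfa-dat-ven-uf-lk
1. e -> o, i -> u / B C0 _: fires at position(s) 9: abfadatvonuflk
surface: abfadatvonuflk


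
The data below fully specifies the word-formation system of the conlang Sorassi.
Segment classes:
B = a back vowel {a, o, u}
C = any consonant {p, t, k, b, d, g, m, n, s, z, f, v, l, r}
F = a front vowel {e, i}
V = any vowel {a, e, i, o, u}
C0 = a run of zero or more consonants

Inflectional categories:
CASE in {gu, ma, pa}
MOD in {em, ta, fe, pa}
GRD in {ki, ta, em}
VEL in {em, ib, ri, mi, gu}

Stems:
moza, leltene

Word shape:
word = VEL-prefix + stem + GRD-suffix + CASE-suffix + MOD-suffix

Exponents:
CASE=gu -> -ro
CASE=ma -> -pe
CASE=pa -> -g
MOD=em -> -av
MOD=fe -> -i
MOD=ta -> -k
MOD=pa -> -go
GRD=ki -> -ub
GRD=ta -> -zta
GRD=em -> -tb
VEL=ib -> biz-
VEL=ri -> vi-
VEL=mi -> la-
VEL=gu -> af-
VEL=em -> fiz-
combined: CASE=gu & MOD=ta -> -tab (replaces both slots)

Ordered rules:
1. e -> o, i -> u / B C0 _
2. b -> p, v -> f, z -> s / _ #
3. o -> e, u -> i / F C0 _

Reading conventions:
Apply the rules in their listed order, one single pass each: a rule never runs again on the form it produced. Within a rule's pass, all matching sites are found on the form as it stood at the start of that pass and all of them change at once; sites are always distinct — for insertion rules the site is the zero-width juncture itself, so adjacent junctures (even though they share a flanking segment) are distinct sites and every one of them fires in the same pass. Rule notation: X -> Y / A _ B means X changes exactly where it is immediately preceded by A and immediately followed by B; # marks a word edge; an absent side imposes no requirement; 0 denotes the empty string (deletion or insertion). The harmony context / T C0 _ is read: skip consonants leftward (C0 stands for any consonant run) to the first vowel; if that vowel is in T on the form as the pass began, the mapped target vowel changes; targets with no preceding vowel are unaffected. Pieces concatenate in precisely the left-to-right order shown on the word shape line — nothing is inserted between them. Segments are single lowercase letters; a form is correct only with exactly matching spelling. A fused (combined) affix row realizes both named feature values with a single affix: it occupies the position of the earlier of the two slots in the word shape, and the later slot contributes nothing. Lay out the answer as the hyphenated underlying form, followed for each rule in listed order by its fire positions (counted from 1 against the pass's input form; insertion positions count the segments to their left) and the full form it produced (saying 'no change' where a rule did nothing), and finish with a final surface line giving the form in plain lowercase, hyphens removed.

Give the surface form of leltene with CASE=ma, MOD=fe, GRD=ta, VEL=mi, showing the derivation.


underlying: la-leltene-zta-pe-i
1. e -> o, i -> u / B C0 _: fires at position(s) 4, 14: lalolteneztapoi
2. b -> p, v -> f, z -> s / _ #: no change
3. o -> e, u -> i / F C0 _: no change
surface: lalolteneztapoi


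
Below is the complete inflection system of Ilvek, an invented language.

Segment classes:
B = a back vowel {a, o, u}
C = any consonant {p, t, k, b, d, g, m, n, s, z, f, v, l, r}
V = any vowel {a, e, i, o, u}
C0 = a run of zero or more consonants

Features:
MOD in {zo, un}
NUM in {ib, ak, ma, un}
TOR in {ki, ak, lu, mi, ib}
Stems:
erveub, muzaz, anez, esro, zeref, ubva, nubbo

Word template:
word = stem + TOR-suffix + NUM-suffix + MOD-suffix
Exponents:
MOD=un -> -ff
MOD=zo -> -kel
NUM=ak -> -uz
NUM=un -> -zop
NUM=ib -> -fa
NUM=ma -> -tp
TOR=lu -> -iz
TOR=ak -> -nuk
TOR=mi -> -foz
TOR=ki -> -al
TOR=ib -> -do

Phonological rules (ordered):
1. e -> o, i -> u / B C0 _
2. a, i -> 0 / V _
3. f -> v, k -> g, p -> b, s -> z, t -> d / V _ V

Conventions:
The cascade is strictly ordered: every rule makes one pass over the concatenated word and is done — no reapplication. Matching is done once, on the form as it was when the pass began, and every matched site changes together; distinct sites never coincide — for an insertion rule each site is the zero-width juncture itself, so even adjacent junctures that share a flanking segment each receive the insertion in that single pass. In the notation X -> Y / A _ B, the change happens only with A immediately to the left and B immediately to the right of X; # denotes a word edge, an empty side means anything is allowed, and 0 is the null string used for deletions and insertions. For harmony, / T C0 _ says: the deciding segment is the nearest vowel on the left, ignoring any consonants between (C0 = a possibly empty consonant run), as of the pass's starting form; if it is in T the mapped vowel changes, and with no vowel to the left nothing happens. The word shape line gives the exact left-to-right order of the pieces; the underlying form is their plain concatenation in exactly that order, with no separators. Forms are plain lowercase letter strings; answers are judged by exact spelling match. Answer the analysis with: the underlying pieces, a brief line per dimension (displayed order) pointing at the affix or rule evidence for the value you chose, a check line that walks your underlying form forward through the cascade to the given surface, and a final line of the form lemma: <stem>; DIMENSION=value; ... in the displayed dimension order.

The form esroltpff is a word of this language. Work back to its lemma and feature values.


underlying: esro-al-tp-ff
MOD=un - signalled by the affix -ff
NUM=ma - signalled by the affix -tp
TOR=ki - signalled by the affix -al
check: esroaltpff -> esroaltpff -> esroltpff -> esroltpff
lemma: esro; MOD=un; NUM=ma; TOR=ki


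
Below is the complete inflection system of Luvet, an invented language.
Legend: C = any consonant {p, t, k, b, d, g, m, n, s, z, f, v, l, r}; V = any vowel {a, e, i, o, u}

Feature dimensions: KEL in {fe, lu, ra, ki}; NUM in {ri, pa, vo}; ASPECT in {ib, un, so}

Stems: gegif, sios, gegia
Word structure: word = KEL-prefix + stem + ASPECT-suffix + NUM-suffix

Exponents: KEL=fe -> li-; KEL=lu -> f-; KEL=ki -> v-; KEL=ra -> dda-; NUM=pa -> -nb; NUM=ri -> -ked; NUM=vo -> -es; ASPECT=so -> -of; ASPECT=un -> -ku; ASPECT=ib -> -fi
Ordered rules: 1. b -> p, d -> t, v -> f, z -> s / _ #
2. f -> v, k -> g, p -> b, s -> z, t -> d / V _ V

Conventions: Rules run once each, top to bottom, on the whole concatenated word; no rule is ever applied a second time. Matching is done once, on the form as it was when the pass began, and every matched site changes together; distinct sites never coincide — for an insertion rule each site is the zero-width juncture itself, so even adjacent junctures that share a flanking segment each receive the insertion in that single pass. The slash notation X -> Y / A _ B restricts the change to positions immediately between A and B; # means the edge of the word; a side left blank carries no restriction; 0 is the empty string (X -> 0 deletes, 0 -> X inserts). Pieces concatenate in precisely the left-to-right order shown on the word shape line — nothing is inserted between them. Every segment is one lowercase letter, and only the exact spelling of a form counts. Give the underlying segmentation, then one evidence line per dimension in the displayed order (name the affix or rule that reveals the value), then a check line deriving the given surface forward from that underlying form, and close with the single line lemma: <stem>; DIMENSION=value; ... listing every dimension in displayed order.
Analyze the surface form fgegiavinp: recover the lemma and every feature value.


underlying: f-gegia-fi-nb
KEL=lu - signalled by the affix f-
NUM=pa - signalled by the affix -nb
ASPECT=ib - signalled by the affix -fi
check: fgegiafinb -> fgegiafinp -> fgegiavinp
lemma: gegia; KEL=lu; NUM=pa; ASPECT=ib


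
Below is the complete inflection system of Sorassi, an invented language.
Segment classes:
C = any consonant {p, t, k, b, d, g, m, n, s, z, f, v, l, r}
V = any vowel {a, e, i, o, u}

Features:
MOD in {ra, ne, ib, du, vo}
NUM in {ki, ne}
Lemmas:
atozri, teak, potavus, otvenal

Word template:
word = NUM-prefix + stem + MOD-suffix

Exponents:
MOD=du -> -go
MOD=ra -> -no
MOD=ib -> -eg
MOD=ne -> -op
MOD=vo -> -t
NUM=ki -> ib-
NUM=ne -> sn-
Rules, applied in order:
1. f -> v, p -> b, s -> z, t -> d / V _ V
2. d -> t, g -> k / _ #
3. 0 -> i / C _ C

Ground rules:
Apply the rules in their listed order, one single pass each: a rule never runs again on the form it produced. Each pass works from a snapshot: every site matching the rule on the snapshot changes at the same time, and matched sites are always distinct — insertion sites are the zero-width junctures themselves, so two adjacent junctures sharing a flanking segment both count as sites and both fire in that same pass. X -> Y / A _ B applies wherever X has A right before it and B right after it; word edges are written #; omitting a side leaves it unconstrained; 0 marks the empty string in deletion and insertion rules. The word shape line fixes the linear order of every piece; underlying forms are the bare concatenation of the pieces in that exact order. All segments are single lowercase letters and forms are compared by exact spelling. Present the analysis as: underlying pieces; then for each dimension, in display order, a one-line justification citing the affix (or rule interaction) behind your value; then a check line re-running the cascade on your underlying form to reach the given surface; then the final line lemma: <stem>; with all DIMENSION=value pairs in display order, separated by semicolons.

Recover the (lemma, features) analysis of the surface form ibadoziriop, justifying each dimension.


underlying: ib-atozri-op
MOD=ne - signalled by the affix -op
NUM=ki - signalled by the affix ib-
check: ibatozriop -> ibadozriop -> ibadozriop -> ibadoziriop
lemma: atozri; MOD=ne; NUM=ki


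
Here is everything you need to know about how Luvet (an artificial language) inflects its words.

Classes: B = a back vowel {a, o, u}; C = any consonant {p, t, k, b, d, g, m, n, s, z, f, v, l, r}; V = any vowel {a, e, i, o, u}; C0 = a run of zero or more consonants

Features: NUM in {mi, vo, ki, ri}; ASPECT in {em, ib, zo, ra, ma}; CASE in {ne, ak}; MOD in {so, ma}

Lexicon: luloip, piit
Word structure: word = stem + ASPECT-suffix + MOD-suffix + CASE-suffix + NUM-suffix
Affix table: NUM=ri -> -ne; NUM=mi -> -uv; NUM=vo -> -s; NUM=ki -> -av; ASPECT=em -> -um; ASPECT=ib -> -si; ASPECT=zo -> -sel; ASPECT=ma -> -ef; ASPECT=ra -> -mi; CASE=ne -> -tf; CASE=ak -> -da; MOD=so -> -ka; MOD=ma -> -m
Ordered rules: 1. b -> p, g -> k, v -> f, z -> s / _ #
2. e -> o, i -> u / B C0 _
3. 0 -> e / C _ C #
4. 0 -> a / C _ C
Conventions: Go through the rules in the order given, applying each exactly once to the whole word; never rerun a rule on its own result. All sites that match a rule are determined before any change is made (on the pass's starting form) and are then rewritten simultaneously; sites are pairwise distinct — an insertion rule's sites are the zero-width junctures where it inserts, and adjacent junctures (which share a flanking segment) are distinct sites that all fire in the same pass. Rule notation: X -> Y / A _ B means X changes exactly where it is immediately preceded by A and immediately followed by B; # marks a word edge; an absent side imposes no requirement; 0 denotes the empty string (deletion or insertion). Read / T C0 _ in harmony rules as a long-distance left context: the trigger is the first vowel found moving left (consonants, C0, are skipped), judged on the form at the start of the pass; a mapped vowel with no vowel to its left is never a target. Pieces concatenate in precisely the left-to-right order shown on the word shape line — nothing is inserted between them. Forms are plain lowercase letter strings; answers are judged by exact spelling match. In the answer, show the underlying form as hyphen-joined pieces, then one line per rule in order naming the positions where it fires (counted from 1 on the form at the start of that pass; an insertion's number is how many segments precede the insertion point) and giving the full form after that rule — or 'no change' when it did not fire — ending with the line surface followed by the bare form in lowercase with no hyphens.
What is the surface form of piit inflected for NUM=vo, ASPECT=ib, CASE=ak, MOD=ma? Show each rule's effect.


underlying: piit-si-m-da-s
1. b -> p, g -> k, v -> f, z -> s / _ #: no change
2. e -> o, i -> u / B C0 _: no change
3. 0 -> e / C _ C #: no change
4. 0 -> a / C _ C: inserts after position(s) 4, 7: piitasimadas
surface: piitasimadas


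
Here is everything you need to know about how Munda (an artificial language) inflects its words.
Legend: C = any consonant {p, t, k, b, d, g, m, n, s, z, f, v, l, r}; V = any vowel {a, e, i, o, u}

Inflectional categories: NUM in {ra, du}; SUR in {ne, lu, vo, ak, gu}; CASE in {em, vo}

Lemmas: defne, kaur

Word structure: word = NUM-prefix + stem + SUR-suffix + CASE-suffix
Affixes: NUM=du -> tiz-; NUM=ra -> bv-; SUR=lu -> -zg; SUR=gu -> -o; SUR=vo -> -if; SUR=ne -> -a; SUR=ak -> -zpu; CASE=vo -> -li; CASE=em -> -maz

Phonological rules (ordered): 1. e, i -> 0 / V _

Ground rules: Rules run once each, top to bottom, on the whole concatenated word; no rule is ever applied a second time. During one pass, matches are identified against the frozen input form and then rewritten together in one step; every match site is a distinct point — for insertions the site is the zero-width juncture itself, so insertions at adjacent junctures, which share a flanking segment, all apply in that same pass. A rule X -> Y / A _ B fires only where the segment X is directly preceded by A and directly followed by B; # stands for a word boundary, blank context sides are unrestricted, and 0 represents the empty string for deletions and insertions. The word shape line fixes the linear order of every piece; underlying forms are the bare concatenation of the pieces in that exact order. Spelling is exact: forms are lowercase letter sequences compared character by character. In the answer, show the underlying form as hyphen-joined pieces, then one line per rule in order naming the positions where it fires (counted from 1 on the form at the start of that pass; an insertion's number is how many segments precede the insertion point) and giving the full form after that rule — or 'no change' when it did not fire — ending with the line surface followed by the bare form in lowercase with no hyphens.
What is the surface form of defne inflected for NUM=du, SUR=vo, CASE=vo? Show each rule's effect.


underlying: tiz-defne-if-li
1. e, i -> 0 / V _: fires at position(s) 9: tizdefnefli
surface: tizdefnefli


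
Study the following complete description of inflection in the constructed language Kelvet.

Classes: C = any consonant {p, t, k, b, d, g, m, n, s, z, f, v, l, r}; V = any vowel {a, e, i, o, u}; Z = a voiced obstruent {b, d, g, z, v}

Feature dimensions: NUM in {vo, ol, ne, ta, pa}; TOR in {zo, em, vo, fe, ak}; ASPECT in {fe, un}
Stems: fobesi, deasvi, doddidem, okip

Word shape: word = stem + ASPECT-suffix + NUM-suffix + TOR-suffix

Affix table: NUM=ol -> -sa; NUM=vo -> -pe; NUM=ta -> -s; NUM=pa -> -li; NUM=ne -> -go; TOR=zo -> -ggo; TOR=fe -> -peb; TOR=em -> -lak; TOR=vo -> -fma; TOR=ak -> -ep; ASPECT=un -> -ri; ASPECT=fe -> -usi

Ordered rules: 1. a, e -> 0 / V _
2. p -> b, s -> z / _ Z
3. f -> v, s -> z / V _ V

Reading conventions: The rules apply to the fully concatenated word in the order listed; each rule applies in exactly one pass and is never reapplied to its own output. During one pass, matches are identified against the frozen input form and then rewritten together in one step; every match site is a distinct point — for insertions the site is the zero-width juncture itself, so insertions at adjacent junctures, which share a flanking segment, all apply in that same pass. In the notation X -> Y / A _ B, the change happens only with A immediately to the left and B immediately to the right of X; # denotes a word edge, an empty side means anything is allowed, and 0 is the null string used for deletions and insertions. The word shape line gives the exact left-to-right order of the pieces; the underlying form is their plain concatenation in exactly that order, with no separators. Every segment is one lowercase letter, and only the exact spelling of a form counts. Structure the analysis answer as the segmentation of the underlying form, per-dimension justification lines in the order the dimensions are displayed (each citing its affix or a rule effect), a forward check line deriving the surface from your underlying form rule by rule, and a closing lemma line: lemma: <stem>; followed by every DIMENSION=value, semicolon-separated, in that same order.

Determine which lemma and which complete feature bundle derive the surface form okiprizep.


underlying: okip-ri-s-ep
NUM=ta - signalled by the affix -s
TOR=ak - signalled by the affix -ep
ASPECT=un - signalled by the affix -ri
check: okiprisep -> okiprisep -> okiprisep -> okiprizep
lemma: okip; NUM=ta; TOR=ak; ASPECT=un


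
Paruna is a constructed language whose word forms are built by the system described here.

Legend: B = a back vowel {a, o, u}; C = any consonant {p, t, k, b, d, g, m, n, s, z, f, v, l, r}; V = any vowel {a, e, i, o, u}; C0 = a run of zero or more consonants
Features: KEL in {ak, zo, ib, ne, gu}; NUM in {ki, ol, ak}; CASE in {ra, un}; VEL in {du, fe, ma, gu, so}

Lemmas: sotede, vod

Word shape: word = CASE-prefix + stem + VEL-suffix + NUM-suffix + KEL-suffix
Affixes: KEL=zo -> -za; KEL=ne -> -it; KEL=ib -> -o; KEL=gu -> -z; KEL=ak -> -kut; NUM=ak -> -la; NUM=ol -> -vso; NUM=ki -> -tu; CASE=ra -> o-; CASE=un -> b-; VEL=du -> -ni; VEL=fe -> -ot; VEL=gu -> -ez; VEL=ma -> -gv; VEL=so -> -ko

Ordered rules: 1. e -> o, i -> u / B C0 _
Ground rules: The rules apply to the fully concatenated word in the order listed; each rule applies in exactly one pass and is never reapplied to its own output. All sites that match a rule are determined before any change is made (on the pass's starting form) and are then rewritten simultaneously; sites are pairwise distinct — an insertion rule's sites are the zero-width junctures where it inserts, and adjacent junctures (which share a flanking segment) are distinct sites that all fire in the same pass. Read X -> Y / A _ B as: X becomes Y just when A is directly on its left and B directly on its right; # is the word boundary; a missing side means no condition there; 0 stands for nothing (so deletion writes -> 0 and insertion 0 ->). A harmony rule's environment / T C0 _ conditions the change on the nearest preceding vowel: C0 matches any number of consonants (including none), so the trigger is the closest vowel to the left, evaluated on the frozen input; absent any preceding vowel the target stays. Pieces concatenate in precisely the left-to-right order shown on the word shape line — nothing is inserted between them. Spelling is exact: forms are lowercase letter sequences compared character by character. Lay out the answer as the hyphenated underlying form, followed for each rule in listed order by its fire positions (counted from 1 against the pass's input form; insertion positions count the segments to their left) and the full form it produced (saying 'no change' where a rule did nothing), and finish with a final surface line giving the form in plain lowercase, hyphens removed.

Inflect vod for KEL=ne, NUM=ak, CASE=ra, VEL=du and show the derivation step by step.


underlying: o-vod-ni-la-it
1. e -> o, i -> u / B C0 _: fires at position(s) 6, 9: ovodnulaut
surface: ovodnulaut


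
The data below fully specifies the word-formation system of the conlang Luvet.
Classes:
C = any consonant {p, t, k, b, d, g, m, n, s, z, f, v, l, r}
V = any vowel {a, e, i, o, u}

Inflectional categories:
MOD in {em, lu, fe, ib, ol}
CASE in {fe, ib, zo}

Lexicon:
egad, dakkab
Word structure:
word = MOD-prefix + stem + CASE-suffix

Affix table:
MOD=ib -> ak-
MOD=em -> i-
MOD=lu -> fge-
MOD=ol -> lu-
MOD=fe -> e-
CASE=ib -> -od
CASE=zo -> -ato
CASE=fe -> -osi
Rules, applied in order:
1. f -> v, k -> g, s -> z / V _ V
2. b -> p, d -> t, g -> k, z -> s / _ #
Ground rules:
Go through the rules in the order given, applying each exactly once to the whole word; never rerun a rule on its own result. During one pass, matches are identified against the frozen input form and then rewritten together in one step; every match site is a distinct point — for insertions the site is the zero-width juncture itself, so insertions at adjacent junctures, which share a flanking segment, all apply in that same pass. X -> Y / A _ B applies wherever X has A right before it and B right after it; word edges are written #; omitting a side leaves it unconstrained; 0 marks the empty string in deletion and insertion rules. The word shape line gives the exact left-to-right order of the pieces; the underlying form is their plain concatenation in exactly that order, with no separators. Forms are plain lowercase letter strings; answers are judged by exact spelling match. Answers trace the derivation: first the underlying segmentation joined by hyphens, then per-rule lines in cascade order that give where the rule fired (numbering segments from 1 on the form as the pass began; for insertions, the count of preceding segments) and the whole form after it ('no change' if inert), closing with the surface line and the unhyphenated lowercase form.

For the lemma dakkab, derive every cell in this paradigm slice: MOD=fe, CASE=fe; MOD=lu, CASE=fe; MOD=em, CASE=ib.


cell MOD=fe, CASE=fe:
underlying: e-dakkab-osi
1. f -> v, k -> g, s -> z / V _ V: fires at position(s) 9: edakkabozi
2. b -> p, d -> t, g -> k, z -> s / _ #: no change
surface: edakkabozi

cell MOD=lu, CASE=fe:
underlying: fge-dakkab-osi
1. f -> v, k -> g, s -> z / V _ V: fires at position(s) 11: fgedakkabozi
2. b -> p, d -> t, g -> k, z -> s / _ #: no change
surface: fgedakkabozi

cell MOD=em, CASE=ib:
underlying: i-dakkab-od
1. f -> v, k -> g, s -> z / V _ V: no change
2. b -> p, d -> t, g -> k, z -> s / _ #: fires at position(s) 9: idakkabot
surface: idakkabot


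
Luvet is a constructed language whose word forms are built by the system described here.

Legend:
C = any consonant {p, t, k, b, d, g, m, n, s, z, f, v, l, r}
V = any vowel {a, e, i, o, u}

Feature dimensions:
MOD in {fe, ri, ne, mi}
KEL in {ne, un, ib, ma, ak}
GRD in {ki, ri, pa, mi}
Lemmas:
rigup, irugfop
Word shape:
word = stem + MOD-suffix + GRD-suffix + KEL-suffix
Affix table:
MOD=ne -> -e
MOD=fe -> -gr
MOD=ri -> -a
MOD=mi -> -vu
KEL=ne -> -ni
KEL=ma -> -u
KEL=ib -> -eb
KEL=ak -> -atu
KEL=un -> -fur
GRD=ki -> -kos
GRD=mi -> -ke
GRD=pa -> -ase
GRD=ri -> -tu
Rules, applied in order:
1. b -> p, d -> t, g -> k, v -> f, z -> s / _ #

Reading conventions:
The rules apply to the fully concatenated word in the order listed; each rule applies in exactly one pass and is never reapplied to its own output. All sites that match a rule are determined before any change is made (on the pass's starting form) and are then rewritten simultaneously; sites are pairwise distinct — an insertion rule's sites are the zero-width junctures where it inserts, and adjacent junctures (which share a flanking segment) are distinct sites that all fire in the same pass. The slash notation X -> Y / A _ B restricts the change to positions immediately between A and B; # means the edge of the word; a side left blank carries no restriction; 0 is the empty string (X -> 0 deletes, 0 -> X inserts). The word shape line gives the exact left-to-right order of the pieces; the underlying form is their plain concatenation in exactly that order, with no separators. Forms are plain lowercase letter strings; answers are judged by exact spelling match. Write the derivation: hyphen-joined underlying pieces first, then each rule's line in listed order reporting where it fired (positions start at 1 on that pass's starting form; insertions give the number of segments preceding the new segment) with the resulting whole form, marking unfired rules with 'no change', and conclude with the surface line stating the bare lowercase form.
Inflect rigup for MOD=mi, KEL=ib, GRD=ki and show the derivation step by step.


underlying: rigup-vu-kos-eb
1. b -> p, d -> t, g -> k, v -> f, z -> s / _ #: fires at position(s) 12: rigupvukosep
surface: rigupvukosep
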